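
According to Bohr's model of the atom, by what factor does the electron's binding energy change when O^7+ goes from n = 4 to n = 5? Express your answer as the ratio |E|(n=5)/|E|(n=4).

|E| ∝ Z^2 · n^-2; with Z fixed, |E| ∝ n^-2.
|E|(n=5)/|E|(n=4) = (5/4)^-2 = 16/25

16/25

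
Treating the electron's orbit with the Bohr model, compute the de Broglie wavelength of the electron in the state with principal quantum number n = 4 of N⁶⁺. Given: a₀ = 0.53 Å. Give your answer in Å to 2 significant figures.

The Bohr quantisation condition is nλ = 2πr_n.
r_n = n²a₀/Z = 1.2 Å
λ = 2πr_n/n = 2π·1.2/4 = 1.9 Å

1.9 Å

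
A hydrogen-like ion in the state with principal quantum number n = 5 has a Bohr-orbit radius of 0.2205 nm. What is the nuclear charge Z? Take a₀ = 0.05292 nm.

r_n = n²a₀/Z ⇒ Z = n²a₀/r = 5² × 0.05292 / 0.2205 ≈ 6.00
Z = 6

6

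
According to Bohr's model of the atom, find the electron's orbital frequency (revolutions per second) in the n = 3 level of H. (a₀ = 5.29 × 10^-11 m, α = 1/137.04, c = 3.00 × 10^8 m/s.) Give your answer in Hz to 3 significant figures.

2.44 × 10^14 Hz

r = n²a₀/Z = 4.76 × 10^-10 m, v = Zαc/n = 7.30 × 10^5 m/s
f = v/(2πr) = 2.44 × 10^14 Hz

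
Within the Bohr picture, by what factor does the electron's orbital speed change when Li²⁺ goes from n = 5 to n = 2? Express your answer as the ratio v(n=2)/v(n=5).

5/2

v ∝ Z^1 · n^-1; with Z fixed, v ∝ n^-1.
v(n=2)/v(n=5) = (2/5)^-1 = 5/2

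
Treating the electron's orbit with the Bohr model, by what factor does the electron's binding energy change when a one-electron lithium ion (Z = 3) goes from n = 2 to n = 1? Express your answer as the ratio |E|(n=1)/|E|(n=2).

|E| ∝ Z^2 · n^-2; with Z fixed, |E| ∝ n^-2.
|E|(n=1)/|E|(n=2) = (1/2)^-2 = 4

4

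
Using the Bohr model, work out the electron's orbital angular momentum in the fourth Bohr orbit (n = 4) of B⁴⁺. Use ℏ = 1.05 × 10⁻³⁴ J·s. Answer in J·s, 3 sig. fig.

4.20 × 10⁻³⁴ J·s

L_n = nℏ = 4 × 1.05 × 10⁻³⁴ = 4.20 × 10⁻³⁴ J·s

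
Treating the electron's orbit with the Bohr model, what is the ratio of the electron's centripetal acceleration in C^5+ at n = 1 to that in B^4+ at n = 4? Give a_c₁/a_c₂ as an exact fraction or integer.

a_c ∝ Z^3 · n^-4
a_c₁/a_c₂ = (6/5)^3 · (1/4)^-4 = 55296/125

55296/125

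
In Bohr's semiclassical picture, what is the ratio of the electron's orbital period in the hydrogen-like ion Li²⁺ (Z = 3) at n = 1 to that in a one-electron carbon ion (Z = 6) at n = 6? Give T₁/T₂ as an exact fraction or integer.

T ∝ Z^-2 · n^3
T₁/T₂ = (3/6)^-2 · (1/6)^3 = 1/54

1/54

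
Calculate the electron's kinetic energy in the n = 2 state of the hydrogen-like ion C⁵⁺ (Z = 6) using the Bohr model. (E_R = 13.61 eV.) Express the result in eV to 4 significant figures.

For a Coulomb orbit the virial theorem gives K = −E_n.
E_n = −E_R·Z²/n², so K = E_R·Z²/n² = 13.61 × 6²/2² = 122.5 eV

122.5 eV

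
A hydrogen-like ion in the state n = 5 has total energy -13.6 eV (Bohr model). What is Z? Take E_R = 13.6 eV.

E_n = −E_R Z²/n² ⇒ Z² = −E_n n²/E_R = 13.6 × 5² / 13.6 ≈ 25.00
Z = 5

5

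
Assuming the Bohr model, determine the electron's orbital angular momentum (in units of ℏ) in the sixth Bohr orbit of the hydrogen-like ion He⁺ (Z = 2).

L_n = nℏ, so L/ℏ = n = 6.

6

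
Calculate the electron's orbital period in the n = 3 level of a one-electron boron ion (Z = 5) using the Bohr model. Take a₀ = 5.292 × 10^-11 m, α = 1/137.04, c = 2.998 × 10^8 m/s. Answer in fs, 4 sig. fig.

r = n²a₀/Z = 3²·5.292 × 10^-11/5 = 9.526 × 10^-11 m
v = Zαc/n = 5·0.007297·2.998 × 10^8/3 = 3.646 × 10^6 m/s
T = 2πr/v = 1.641 × 10^-16 s = 0.1641 fs

0.1641 fs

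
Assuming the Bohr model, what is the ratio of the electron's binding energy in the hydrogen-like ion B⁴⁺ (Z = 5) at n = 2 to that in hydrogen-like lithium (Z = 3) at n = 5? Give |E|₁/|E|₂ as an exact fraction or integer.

|E| ∝ Z^2 · n^-2
|E|₁/|E|₂ = (5/3)^2 · (2/5)^-2 = 625/36

625/36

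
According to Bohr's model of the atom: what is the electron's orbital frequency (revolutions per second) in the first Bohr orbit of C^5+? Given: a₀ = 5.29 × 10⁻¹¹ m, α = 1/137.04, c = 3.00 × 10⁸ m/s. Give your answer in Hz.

2.37 × 10¹⁷ Hz

r = n²a₀/Z = 8.82 × 10⁻¹² m, v = Zαc/n = 1.31 × 10⁷ m/s
f = v/(2πr) = 2.37 × 10¹⁷ Hz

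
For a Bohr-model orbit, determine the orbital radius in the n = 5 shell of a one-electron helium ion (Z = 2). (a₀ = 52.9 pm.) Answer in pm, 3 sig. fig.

r_n = n²a₀/Z = 5² × 52.9 / 2
    = 25 × 52.9 / 2 = 661 pm

661 pm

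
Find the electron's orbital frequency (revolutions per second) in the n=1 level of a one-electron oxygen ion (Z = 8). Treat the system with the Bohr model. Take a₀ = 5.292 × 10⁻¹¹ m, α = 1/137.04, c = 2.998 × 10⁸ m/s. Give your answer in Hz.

4.211 × 10¹⁷ Hz

r = n²a₀/Z = 6.615 × 10⁻¹² m, v = Zαc/n = 1.750 × 10⁷ m/s
f = v/(2πr) = 4.211 × 10¹⁷ Hz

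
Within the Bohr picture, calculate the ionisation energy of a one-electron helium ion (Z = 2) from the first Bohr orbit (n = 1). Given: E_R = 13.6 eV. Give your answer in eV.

54.4 eV

E_n = −E_R·Z²/n² = −13.6 × 2²/1² eV = -54.4 eV
Ionisation energy = −E_n = 54.4 eV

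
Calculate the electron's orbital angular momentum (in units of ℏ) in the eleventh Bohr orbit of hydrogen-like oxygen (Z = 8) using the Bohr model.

L_n = nℏ, so L/ℏ = n = 11.

11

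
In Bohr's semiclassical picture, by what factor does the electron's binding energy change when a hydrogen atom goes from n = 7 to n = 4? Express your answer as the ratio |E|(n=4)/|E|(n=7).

|E| ∝ Z^2 · n^-2; with Z fixed, |E| ∝ n^-2.
|E|(n=4)/|E|(n=7) = (4/7)^-2 = 49/16

49/16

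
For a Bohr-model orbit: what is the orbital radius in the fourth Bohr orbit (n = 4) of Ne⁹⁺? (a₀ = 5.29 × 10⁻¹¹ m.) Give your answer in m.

8.46 × 10⁻¹¹ m

r_n = n²a₀/Z = 4² × 5.29 × 10⁻¹¹ / 10
    = 16 × 5.29 × 10⁻¹¹ / 10 = 8.46 × 10⁻¹¹ m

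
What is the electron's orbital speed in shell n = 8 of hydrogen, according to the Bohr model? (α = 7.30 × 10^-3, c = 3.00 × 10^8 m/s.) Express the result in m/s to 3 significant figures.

2.74 × 10^5 m/s

v_n = Zαc/n = 1 × 0.00730 × 3.00 × 10^8 / 8
    = 2.74 × 10^5 m/s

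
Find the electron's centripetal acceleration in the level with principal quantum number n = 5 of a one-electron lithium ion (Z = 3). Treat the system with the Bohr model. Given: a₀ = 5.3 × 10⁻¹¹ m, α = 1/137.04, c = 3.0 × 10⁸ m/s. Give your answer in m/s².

3.9 × 10²¹ m/s²

r = n²a₀/Z = 4.4 × 10⁻¹⁰ m, v = Zαc/n = 1.3 × 10⁶ m/s
a = v²/r = (1.3 × 10⁶)² / 4.4 × 10⁻¹⁰ = 3.9 × 10²¹ m/s²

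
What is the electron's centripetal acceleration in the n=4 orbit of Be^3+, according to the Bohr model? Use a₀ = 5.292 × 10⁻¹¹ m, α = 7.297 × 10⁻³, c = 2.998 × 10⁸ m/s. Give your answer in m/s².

2.261 × 10²² m/s²

r = n²a₀/Z = 2.117 × 10⁻¹⁰ m, v = Zαc/n = 2.188 × 10⁶ m/s
a = v²/r = (2.188 × 10⁶)² / 2.117 × 10⁻¹⁰ = 2.261 × 10²² m/s²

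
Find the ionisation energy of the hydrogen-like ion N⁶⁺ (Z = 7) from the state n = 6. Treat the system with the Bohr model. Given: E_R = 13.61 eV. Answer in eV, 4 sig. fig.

18.52 eV

E_n = −E_R·Z²/n² = −13.61 × 7²/6² eV = -18.52 eV
Ionisation energy = −E_n = 18.52 eV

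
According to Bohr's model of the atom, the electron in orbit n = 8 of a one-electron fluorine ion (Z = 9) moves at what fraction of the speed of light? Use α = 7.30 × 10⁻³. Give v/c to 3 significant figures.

v_n = Zαc/n, so v/c = Zα/n = 9 × 0.00730 / 8 = 0.00821

0.00821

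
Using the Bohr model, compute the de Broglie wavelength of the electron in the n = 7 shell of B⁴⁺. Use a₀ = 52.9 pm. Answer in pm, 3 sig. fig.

465 pm

The Bohr quantisation condition is nλ = 2πr_n.
r_n = n²a₀/Z = 518 pm
λ = 2πr_n/n = 2π·518/7 = 465 pm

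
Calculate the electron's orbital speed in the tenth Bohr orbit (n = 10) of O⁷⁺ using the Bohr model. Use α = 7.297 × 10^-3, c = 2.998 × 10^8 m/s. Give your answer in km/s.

v_n = Zαc/n = 8 × 0.007297 × 2.998 × 10^8 / 10
    = 1750 km/s

1750 km/s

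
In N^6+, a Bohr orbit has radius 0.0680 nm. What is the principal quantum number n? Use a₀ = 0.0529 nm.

r_n = n²a₀/Z ⇒ n² = rZ/a₀ = 0.0680 × 7 / 0.0529 ≈ 9.00
n = 3

3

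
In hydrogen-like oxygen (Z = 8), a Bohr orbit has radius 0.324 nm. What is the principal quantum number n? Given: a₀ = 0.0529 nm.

7

r_n = n²a₀/Z ⇒ n² = rZ/a₀ = 0.324 × 8 / 0.0529 ≈ 49.00
n = 7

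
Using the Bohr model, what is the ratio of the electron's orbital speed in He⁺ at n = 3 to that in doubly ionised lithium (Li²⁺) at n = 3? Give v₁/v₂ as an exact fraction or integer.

v ∝ Z^1 · n^-1
v₁/v₂ = (2/3)^1 · (3/3)^-1 = 2/3

2/3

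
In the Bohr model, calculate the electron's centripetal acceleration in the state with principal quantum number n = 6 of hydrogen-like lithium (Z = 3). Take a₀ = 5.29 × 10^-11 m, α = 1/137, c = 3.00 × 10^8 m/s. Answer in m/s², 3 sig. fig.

r = n²a₀/Z = 6.35 × 10^-10 m, v = Zαc/n = 1.09 × 10^6 m/s
a = v²/r = (1.09 × 10^6)² / 6.35 × 10^-10 = 1.89 × 10^21 m/s²

1.89 × 10^21 m/s²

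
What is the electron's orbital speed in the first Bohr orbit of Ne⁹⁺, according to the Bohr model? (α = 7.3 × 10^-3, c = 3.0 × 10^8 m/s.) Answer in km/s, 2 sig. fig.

v_n = Zαc/n = 10 × 0.0073 × 3.0 × 10^8 / 1
    = 2.2 × 10^4 km/s

2.2 × 10^4 km/s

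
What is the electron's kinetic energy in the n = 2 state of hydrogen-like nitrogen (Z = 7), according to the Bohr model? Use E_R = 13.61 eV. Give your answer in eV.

166.7 eV

For a Coulomb orbit the virial theorem gives K = −E_n.
E_n = −E_R·Z²/n², so K = E_R·Z²/n² = 13.61 × 7²/2² = 166.7 eV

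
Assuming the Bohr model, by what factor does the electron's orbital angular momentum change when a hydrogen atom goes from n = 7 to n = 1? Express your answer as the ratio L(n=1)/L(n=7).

1/7

L = nℏ depends only on n, so L ∝ n.
L(n=1)/L(n=7) = (1/7)^1 = 1/7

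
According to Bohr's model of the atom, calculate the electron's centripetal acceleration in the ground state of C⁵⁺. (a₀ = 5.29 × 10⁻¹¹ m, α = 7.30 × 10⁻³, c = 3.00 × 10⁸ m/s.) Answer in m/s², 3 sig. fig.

1.96 × 10²⁵ m/s²

r = n²a₀/Z = 8.82 × 10⁻¹² m, v = Zαc/n = 1.31 × 10⁷ m/s
a = v²/r = (1.31 × 10⁷)² / 8.82 × 10⁻¹² = 1.96 × 10²⁵ m/s²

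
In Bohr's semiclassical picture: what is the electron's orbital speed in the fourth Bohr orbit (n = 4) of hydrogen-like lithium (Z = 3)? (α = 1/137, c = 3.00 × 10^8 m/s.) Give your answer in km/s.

1640 km/s

v_n = Zαc/n = 3 × 0.00730 × 3.00 × 10^8 / 4
    = 1640 km/s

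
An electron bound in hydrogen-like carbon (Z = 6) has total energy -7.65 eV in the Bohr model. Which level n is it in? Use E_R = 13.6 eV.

E_n = −E_R Z²/n² ⇒ n² = E_R Z²/(−E_n) = 13.6 × 6² / 7.65 ≈ 64.00
n = 8

8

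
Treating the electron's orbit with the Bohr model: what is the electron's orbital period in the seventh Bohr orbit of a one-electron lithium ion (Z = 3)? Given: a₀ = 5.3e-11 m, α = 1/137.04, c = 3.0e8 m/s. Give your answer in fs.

5.8 fs

r = n²a₀/Z = 7²·5.3e-11/3 = 8.7e-10 m
v = Zαc/n = 3·0.0073·3.0e8/7 = 9.4e5 m/s
T = 2πr/v = 5.8e-15 s = 5.8 fs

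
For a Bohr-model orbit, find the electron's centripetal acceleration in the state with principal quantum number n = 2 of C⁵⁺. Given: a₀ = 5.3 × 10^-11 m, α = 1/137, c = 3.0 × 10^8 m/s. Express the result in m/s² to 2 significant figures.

1.2 × 10^24 m/s²

r = n²a₀/Z = 3.5 × 10^-11 m, v = Zαc/n = 6.6 × 10^6 m/s
a = v²/r = (6.6 × 10^6)² / 3.5 × 10^-11 = 1.2 × 10^24 m/s²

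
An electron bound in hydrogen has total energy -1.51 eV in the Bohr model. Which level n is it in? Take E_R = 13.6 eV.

E_n = −E_R Z²/n² ⇒ n² = E_R Z²/(−E_n) = 13.6 × 1² / 1.51 ≈ 9.01
n = 3

3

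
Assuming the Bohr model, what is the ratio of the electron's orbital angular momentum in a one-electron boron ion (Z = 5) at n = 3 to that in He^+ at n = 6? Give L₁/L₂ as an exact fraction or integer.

1/2

L = nℏ is independent of Z.
L₁/L₂ = n₁/n₂ = 3/6 = 1/2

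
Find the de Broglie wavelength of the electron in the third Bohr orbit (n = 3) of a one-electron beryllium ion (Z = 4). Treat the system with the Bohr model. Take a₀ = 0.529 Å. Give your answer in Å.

The Bohr quantisation condition is nλ = 2πr_n.
r_n = n²a₀/Z = 1.19 Å
λ = 2πr_n/n = 2π·1.19/3 = 2.49 Å

2.49 Å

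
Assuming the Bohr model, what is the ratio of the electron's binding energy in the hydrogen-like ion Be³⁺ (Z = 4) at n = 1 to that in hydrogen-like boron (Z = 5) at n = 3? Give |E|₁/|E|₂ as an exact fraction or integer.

144/25

|E| ∝ Z^2 · n^-2
|E|₁/|E|₂ = (4/5)^2 · (1/3)^-2 = 144/25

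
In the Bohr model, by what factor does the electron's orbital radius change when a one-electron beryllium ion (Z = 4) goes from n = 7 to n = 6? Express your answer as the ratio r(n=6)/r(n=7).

r ∝ Z^-1 · n^2; with Z fixed, r ∝ n^2.
r(n=6)/r(n=7) = (6/7)^2 = 36/49

36/49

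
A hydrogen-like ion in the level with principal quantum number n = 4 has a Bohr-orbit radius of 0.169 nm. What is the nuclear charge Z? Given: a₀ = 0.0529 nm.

r_n = n²a₀/Z ⇒ Z = n²a₀/r = 4² × 0.0529 / 0.169 ≈ 5.01
Z = 5

5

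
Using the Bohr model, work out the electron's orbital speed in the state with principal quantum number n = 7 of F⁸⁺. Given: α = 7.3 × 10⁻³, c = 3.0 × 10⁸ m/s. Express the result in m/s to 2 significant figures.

v_n = Zαc/n = 9 × 0.0073 × 3.0 × 10⁸ / 7
    = 2.8 × 10⁶ m/s

2.8 × 10⁶ m/s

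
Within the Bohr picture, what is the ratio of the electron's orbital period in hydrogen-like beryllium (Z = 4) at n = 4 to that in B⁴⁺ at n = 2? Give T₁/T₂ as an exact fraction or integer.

T ∝ Z^-2 · n^3
T₁/T₂ = (4/5)^-2 · (4/2)^3 = 25/2

25/2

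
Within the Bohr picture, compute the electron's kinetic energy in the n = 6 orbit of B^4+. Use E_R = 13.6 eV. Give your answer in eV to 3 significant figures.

9.44 eV

For a Coulomb orbit the virial theorem gives K = −E_n.
E_n = −E_R·Z²/n², so K = E_R·Z²/n² = 13.6 × 5²/6² = 9.44 eV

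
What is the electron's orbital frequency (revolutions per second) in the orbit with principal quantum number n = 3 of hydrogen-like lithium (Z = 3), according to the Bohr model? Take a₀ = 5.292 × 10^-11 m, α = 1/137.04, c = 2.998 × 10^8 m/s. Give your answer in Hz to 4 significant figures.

r = n²a₀/Z = 1.588 × 10^-10 m, v = Zαc/n = 2.188 × 10^6 m/s
f = v/(2πr) = 2.193 × 10^15 Hz

2.193 × 10^15 Hz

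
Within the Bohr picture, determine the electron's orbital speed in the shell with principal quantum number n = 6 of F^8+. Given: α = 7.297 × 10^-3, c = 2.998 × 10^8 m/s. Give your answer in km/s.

3281 km/s

v_n = Zαc/n = 9 × 0.007297 × 2.998 × 10^8 / 6
    = 3281 km/s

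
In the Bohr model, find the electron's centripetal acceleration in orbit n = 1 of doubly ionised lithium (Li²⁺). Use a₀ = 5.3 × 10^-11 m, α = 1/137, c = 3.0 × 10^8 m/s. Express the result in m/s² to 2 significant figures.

2.4 × 10^24 m/s²

r = n²a₀/Z = 1.8 × 10^-11 m, v = Zαc/n = 6.6 × 10^6 m/s
a = v²/r = (6.6 × 10^6)² / 1.8 × 10^-11 = 2.4 × 10^24 m/s²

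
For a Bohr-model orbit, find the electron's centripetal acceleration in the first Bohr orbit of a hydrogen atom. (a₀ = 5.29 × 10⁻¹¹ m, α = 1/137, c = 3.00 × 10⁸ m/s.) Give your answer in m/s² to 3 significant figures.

9.06 × 10²² m/s²

r = n²a₀/Z = 5.29 × 10⁻¹¹ m, v = Zαc/n = 2.19 × 10⁶ m/s
a = v²/r = (2.19 × 10⁶)² / 5.29 × 10⁻¹¹ = 9.06 × 10²² m/s²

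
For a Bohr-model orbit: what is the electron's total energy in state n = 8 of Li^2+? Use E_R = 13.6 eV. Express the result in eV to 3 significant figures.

E_n = −E_R·Z²/n² = −13.6 × 3²/8² = -1.91 eV

-1.91 eV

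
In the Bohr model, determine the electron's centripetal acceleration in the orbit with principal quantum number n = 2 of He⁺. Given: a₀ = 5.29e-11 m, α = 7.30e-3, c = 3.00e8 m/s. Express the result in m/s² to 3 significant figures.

r = n²a₀/Z = 1.06e-10 m, v = Zαc/n = 2.19e6 m/s
a = v²/r = (2.19e6)² / 1.06e-10 = 4.53e22 m/s²

4.53e22 m/s²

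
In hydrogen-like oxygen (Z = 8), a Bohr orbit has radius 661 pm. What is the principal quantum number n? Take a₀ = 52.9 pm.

r_n = n²a₀/Z ⇒ n² = rZ/a₀ = 661 × 8 / 52.9 ≈ 99.96
n = 10

10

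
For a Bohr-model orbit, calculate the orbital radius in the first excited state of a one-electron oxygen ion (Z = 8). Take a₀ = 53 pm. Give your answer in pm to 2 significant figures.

r_n = n²a₀/Z = 2² × 53 / 8
    = 4 × 53 / 8 = 26 pm

26 pm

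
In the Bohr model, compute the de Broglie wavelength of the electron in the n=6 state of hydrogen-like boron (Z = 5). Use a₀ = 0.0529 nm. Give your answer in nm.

0.399 nm

The Bohr quantisation condition is nλ = 2πr_n.
r_n = n²a₀/Z = 0.381 nm
λ = 2πr_n/n = 2π·0.381/6 = 0.399 nm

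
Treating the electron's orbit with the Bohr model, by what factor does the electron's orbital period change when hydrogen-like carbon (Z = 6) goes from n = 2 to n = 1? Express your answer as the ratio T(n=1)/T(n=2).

T ∝ Z^-2 · n^3; with Z fixed, T ∝ n^3.
T(n=1)/T(n=2) = (1/2)^3 = 1/8

1/8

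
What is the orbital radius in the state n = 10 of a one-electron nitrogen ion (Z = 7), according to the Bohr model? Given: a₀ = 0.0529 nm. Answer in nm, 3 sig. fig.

r_n = n²a₀/Z = 10² × 0.0529 / 7
    = 100 × 0.0529 / 7 = 0.756 nm

0.756 nm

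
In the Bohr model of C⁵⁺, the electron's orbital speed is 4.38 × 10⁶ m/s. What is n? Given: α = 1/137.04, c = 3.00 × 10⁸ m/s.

3

v_n = Zαc/n ⇒ n = Zαc/v = 6 × 0.00730 × 3.00 × 10⁸ / 4.38 × 10⁶ ≈ 3.00
n = 3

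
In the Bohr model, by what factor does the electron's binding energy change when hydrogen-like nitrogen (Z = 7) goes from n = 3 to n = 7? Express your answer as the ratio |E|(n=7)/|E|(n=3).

|E| ∝ Z^2 · n^-2; with Z fixed, |E| ∝ n^-2.
|E|(n=7)/|E|(n=3) = (7/3)^-2 = 9/49

9/49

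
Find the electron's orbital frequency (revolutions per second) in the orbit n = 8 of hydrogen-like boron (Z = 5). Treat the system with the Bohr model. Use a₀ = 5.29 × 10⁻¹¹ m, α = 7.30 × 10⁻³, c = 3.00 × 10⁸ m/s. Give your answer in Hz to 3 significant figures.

r = n²a₀/Z = 6.77 × 10⁻¹⁰ m, v = Zαc/n = 1.37 × 10⁶ m/s
f = v/(2πr) = 3.22 × 10¹⁴ Hz

3.22 × 10¹⁴ Hz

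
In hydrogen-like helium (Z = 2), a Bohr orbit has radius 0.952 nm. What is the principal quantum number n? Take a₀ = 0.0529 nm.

6

r_n = n²a₀/Z ⇒ n² = rZ/a₀ = 0.952 × 2 / 0.0529 ≈ 35.99
n = 6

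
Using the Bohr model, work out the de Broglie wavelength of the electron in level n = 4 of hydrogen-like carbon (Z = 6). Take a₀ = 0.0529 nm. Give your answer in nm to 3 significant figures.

0.222 nm

The Bohr quantisation condition is nλ = 2πr_n.
r_n = n²a₀/Z = 0.141 nm
λ = 2πr_n/n = 2π·0.141/4 = 0.222 nm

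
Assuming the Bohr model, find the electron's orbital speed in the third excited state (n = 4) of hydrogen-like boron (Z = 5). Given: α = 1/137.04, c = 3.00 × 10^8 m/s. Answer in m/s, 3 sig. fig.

2.74 × 10^6 m/s

v_n = Zαc/n = 5 × 0.00730 × 3.00 × 10^8 / 4
    = 2.74 × 10^6 m/s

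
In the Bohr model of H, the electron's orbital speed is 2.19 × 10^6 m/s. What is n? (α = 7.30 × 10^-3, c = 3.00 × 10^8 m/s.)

1

v_n = Zαc/n ⇒ n = Zαc/v = 1 × 0.00730 × 3.00 × 10^8 / 2.19 × 10^6 ≈ 1.00
n = 1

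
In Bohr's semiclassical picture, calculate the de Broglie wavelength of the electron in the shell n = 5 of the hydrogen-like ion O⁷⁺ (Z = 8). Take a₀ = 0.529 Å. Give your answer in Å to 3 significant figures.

The Bohr quantisation condition is nλ = 2πr_n.
r_n = n²a₀/Z = 1.65 Å
λ = 2πr_n/n = 2π·1.65/5 = 2.08 Å

2.08 Å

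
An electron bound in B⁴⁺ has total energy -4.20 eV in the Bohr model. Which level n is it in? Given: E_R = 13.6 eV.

9

E_n = −E_R Z²/n² ⇒ n² = E_R Z²/(−E_n) = 13.6 × 5² / 4.20 ≈ 80.95
n = 9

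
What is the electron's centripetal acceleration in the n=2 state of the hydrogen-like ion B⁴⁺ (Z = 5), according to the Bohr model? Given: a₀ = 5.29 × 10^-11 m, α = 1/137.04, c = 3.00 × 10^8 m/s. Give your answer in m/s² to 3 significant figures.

7.08 × 10^23 m/s²

r = n²a₀/Z = 4.23 × 10^-11 m, v = Zαc/n = 5.47 × 10^6 m/s
a = v²/r = (5.47 × 10^6)² / 4.23 × 10^-11 = 7.08 × 10^23 m/s²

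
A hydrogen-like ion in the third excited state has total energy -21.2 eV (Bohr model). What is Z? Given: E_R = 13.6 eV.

5

E_n = −E_R Z²/n² ⇒ Z² = −E_n n²/E_R = 21.2 × 4² / 13.6 ≈ 24.94
Z = 5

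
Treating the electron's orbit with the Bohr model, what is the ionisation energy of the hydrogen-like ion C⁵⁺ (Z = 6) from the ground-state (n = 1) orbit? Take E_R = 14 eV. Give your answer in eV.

E_n = −E_R·Z²/n² = −14 × 6²/1² eV = -500 eV
Ionisation energy = −E_n = 500 eV

500 eV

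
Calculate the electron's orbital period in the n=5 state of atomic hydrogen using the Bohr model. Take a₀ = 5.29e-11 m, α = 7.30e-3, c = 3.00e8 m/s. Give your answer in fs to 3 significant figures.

r = n²a₀/Z = 5²·5.29e-11/1 = 1.32e-9 m
v = Zαc/n = 1·0.00730·3.00e8/5 = 4.38e5 m/s
T = 2πr/v = 1.90e-14 s = 19.0 fs

19.0 fs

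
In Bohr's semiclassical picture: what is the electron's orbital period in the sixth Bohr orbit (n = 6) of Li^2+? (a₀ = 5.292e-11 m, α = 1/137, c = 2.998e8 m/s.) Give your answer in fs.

3.647 fs

r = n²a₀/Z = 6²·5.292e-11/3 = 6.350e-10 m
v = Zαc/n = 3·0.007299·2.998e8/6 = 1.094e6 m/s
T = 2πr/v = 3.647e-15 s = 3.647 fs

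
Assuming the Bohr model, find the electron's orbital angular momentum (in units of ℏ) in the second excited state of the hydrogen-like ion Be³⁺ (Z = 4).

L_n = nℏ, so L/ℏ = n = 3.

3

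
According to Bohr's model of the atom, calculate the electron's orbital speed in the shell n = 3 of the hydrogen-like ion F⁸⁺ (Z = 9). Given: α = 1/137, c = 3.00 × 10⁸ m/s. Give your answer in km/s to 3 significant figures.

v_n = Zαc/n = 9 × 0.00730 × 3.00 × 10⁸ / 3
    = 6570 km/s

6570 km/s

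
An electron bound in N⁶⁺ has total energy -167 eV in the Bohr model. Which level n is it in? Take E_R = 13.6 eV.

E_n = −E_R Z²/n² ⇒ n² = E_R Z²/(−E_n) = 13.6 × 7² / 167 ≈ 3.99
n = 2

2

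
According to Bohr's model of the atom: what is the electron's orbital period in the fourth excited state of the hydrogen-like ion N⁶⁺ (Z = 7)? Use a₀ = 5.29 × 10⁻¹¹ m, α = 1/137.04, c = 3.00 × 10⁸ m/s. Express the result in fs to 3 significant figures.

0.387 fs

r = n²a₀/Z = 5²·5.29 × 10⁻¹¹/7 = 1.89 × 10⁻¹⁰ m
v = Zαc/n = 7·0.00730·3.00 × 10⁸/5 = 3.06 × 10⁶ m/s
T = 2πr/v = 3.87 × 10⁻¹⁶ s = 0.387 fs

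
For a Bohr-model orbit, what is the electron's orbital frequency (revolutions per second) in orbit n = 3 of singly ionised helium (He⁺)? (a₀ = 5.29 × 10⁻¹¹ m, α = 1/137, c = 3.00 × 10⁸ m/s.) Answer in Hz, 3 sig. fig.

9.76 × 10¹⁴ Hz

r = n²a₀/Z = 2.38 × 10⁻¹⁰ m, v = Zαc/n = 1.46 × 10⁶ m/s
f = v/(2πr) = 9.76 × 10¹⁴ Hz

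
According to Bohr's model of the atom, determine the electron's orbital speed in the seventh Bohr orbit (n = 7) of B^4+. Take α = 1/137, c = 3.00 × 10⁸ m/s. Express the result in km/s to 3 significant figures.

v_n = Zαc/n = 5 × 0.00730 × 3.00 × 10⁸ / 7
    = 1560 km/s

1560 km/s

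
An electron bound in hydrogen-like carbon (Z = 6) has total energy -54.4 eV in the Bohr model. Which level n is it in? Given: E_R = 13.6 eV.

3

E_n = −E_R Z²/n² ⇒ n² = E_R Z²/(−E_n) = 13.6 × 6² / 54.4 ≈ 9.00
n = 3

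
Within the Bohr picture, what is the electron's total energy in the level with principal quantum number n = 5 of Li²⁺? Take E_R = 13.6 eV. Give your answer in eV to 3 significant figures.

-4.90 eV

E_n = −E_R·Z²/n² = −13.6 × 3²/5² = -4.90 eV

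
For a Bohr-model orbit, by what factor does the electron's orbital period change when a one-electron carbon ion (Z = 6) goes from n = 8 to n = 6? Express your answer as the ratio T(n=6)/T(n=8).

T ∝ Z^-2 · n^3; with Z fixed, T ∝ n^3.
T(n=6)/T(n=8) = (6/8)^3 = 27/64

27/64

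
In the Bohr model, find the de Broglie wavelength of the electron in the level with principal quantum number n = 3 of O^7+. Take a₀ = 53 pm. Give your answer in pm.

120 pm

The Bohr quantisation condition is nλ = 2πr_n.
r_n = n²a₀/Z = 60 pm
λ = 2πr_n/n = 2π·60/3 = 120 pm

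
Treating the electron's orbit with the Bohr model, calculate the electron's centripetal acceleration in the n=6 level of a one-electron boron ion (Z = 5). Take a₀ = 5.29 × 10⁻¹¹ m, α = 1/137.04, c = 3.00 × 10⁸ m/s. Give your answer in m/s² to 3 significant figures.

8.74 × 10²¹ m/s²

r = n²a₀/Z = 3.81 × 10⁻¹⁰ m, v = Zαc/n = 1.82 × 10⁶ m/s
a = v²/r = (1.82 × 10⁶)² / 3.81 × 10⁻¹⁰ = 8.74 × 10²¹ m/s²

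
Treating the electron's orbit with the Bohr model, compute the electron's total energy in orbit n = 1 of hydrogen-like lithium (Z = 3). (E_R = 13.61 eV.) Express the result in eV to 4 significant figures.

-122.5 eV

E_n = −E_R·Z²/n² = −13.61 × 3²/1² = -122.5 eV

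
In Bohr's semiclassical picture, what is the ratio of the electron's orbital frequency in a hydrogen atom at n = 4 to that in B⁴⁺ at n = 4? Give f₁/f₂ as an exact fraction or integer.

f ∝ Z^2 · n^-3
f₁/f₂ = (1/5)^2 · (4/4)^-3 = 1/25

1/25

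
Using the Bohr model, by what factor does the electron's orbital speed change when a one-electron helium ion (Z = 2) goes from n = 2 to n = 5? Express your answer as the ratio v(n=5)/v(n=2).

v ∝ Z^1 · n^-1; with Z fixed, v ∝ n^-1.
v(n=5)/v(n=2) = (5/2)^-1 = 2/5

2/5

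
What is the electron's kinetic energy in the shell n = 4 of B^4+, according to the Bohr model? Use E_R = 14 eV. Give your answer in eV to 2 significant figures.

22 eV

For a Coulomb orbit the virial theorem gives K = −E_n.
E_n = −E_R·Z²/n², so K = E_R·Z²/n² = 14 × 5²/4² = 22 eV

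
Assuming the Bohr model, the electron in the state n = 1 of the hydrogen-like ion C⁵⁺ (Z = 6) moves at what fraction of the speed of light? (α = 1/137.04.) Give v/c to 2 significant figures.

0.044

v_n = Zαc/n, so v/c = Zα/n = 6 × 0.0073 / 1 = 0.044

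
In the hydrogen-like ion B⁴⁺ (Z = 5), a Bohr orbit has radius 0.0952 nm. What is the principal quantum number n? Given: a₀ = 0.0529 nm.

3

r_n = n²a₀/Z ⇒ n² = rZ/a₀ = 0.0952 × 5 / 0.0529 ≈ 9.00
n = 3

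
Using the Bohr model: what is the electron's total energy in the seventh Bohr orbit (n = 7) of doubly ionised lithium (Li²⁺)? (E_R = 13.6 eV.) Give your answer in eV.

E_n = −E_R·Z²/n² = −13.6 × 3²/7² = -2.50 eV

-2.50 eV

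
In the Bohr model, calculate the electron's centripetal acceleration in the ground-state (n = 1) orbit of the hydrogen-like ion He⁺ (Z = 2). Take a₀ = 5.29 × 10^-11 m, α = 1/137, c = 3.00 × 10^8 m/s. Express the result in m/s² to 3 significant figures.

7.25 × 10^23 m/s²

r = n²a₀/Z = 2.65 × 10^-11 m, v = Zαc/n = 4.38 × 10^6 m/s
a = v²/r = (4.38 × 10^6)² / 2.65 × 10^-11 = 7.25 × 10^23 m/s²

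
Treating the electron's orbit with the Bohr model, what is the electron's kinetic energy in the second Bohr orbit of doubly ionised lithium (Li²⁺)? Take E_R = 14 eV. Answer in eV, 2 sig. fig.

32 eV

For a Coulomb orbit the virial theorem gives K = −E_n.
E_n = −E_R·Z²/n², so K = E_R·Z²/n² = 14 × 3²/2² = 32 eV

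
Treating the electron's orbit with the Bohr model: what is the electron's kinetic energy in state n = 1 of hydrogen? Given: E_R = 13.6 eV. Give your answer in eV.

13.6 eV

For a Coulomb orbit the virial theorem gives K = −E_n.
E_n = −E_R·Z²/n², so K = E_R·Z²/n² = 13.6 × 1²/1² = 13.6 eV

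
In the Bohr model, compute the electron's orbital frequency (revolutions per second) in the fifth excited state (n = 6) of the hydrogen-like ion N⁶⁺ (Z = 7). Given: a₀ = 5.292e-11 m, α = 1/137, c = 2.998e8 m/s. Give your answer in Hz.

r = n²a₀/Z = 2.722e-10 m, v = Zαc/n = 2.553e6 m/s
f = v/(2πr) = 1.493e15 Hz

1.493e15 Hz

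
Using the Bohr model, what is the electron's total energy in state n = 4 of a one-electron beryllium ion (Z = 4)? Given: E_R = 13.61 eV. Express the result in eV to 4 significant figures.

-13.61 eV

E_n = −E_R·Z²/n² = −13.61 × 4²/4² = -13.61 eV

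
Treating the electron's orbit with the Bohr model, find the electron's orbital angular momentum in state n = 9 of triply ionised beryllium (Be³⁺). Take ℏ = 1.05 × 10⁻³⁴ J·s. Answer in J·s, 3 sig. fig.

L_n = nℏ = 9 × 1.05 × 10⁻³⁴ = 9.45 × 10⁻³⁴ J·s

9.45 × 10⁻³⁴ J·s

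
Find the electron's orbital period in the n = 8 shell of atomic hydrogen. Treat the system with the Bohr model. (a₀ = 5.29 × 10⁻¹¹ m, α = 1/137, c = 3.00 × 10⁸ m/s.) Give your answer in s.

r = n²a₀/Z = 8²·5.29 × 10⁻¹¹/1 = 3.39 × 10⁻⁹ m
v = Zαc/n = 1·0.00730·3.00 × 10⁸/8 = 2.74 × 10⁵ m/s
T = 2πr/v = 7.77 × 10⁻¹⁴ s

7.77 × 10⁻¹⁴ s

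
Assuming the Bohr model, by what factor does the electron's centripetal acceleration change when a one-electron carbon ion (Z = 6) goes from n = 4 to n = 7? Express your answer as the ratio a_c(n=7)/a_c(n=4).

a_c ∝ Z^3 · n^-4; with Z fixed, a_c ∝ n^-4.
a_c(n=7)/a_c(n=4) = (7/4)^-4 = 256/2401

256/2401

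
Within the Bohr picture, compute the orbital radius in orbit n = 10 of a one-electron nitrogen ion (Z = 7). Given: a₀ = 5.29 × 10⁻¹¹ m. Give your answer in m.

r_n = n²a₀/Z = 10² × 5.29 × 10⁻¹¹ / 7
    = 100 × 5.29 × 10⁻¹¹ / 7 = 7.56 × 10⁻¹⁰ m

7.56 × 10⁻¹⁰ m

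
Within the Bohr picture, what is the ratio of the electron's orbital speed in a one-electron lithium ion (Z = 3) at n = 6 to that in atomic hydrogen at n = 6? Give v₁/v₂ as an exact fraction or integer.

3

v ∝ Z^1 · n^-1
v₁/v₂ = (3/1)^1 · (6/6)^-1 = 3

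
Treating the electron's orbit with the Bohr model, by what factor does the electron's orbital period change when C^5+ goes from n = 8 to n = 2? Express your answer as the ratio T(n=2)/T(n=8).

T ∝ Z^-2 · n^3; with Z fixed, T ∝ n^3.
T(n=2)/T(n=8) = (2/8)^3 = 1/64

1/64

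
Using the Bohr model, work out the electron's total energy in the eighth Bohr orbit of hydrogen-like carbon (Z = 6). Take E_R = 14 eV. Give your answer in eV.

E_n = −E_R·Z²/n² = −14 × 6²/8² = -7.9 eV

-7.9 eV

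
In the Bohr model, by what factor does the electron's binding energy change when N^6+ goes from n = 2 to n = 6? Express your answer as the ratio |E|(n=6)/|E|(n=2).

1/9

|E| ∝ Z^2 · n^-2; with Z fixed, |E| ∝ n^-2.
|E|(n=6)/|E|(n=2) = (6/2)^-2 = 1/9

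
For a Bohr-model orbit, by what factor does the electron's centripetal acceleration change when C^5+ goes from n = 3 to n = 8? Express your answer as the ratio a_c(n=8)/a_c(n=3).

a_c ∝ Z^3 · n^-4; with Z fixed, a_c ∝ n^-4.
a_c(n=8)/a_c(n=3) = (8/3)^-4 = 81/4096

81/4096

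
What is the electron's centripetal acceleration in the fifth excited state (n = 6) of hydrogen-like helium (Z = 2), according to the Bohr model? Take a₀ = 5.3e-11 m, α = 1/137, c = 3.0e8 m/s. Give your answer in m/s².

5.6e20 m/s²

r = n²a₀/Z = 9.5e-10 m, v = Zαc/n = 7.3e5 m/s
a = v²/r = (7.3e5)² / 9.5e-10 = 5.6e20 m/s²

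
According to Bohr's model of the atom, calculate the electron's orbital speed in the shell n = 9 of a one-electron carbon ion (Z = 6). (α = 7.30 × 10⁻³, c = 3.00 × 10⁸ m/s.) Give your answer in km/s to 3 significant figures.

1460 km/s

v_n = Zαc/n = 6 × 0.00730 × 3.00 × 10⁸ / 9
    = 1460 km/s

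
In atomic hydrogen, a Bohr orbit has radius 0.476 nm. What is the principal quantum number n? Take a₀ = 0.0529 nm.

r_n = n²a₀/Z ⇒ n² = rZ/a₀ = 0.476 × 1 / 0.0529 ≈ 9.00
n = 3

3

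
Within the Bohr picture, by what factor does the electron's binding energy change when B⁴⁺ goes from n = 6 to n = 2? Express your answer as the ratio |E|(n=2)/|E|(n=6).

|E| ∝ Z^2 · n^-2; with Z fixed, |E| ∝ n^-2.
|E|(n=2)/|E|(n=6) = (2/6)^-2 = 9

9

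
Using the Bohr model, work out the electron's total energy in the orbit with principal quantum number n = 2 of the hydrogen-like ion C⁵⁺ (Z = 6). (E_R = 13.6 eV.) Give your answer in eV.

E_n = −E_R·Z²/n² = −13.6 × 6²/2² = -122 eV

-122 eV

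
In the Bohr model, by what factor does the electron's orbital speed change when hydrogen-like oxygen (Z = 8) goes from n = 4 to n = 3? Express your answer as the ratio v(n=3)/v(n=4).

v ∝ Z^1 · n^-1; with Z fixed, v ∝ n^-1.
v(n=3)/v(n=4) = (3/4)^-1 = 4/3

4/3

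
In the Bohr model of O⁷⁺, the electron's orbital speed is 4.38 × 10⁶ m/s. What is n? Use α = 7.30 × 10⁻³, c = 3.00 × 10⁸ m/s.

4

v_n = Zαc/n ⇒ n = Zαc/v = 8 × 0.00730 × 3.00 × 10⁸ / 4.38 × 10⁶ ≈ 4.00
n = 4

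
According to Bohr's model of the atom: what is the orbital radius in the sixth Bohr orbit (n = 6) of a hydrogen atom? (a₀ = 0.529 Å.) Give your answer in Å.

19.0 Å

r_n = n²a₀/Z = 6² × 0.529 / 1
    = 36 × 0.529 / 1 = 19.0 Å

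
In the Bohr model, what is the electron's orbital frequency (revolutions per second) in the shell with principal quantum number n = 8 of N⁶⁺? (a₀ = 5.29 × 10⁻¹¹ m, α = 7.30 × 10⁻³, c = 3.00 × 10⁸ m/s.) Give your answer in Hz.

r = n²a₀/Z = 4.84 × 10⁻¹⁰ m, v = Zαc/n = 1.92 × 10⁶ m/s
f = v/(2πr) = 6.31 × 10¹⁴ Hz

6.31 × 10¹⁴ Hz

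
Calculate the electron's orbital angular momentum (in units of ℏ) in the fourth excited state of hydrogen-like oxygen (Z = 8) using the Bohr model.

L_n = nℏ, so L/ℏ = n = 5.

5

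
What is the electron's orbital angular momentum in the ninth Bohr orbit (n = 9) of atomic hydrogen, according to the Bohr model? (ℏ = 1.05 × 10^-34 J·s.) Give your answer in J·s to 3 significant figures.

9.45 × 10^-34 J·s

L_n = nℏ = 9 × 1.05 × 10^-34 = 9.45 × 10^-34 J·s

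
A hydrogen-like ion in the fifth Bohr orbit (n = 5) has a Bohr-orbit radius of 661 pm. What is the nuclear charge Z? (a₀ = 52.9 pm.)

r_n = n²a₀/Z ⇒ Z = n²a₀/r = 5² × 52.9 / 661 ≈ 2.00
Z = 2

2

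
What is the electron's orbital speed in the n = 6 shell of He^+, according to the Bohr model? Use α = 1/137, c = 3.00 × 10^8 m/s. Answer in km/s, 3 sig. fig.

v_n = Zαc/n = 2 × 0.00730 × 3.00 × 10^8 / 6
    = 730 km/s

730 km/s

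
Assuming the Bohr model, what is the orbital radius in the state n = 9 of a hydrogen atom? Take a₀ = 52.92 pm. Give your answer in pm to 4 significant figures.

4287 pm

r_n = n²a₀/Z = 9² × 52.92 / 1
    = 81 × 52.92 / 1 = 4287 pm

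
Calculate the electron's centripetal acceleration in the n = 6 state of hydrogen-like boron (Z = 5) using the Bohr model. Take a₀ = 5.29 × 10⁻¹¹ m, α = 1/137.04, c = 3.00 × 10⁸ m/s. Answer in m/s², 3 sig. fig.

8.74 × 10²¹ m/s²

r = n²a₀/Z = 3.81 × 10⁻¹⁰ m, v = Zαc/n = 1.82 × 10⁶ m/s
a = v²/r = (1.82 × 10⁶)² / 3.81 × 10⁻¹⁰ = 8.74 × 10²¹ m/s²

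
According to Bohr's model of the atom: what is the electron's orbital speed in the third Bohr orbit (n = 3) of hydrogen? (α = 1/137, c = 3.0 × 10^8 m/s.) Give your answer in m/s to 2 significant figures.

7.3 × 10^5 m/s

v_n = Zαc/n = 1 × 0.0073 × 3.0 × 10^8 / 3
    = 7.3 × 10^5 m/s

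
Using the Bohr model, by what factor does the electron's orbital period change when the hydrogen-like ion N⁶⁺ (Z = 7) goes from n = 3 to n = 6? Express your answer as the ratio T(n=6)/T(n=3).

8

T ∝ Z^-2 · n^3; with Z fixed, T ∝ n^3.
T(n=6)/T(n=3) = (6/3)^3 = 8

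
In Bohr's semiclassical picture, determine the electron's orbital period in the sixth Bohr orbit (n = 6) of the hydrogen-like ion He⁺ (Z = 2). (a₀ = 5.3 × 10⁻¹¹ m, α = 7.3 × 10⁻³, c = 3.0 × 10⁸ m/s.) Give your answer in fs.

8.2 fs

r = n²a₀/Z = 6²·5.3 × 10⁻¹¹/2 = 9.5 × 10⁻¹⁰ m
v = Zαc/n = 2·0.0073·3.0 × 10⁸/6 = 7.3 × 10⁵ m/s
T = 2πr/v = 8.2 × 10⁻¹⁵ s = 8.2 fs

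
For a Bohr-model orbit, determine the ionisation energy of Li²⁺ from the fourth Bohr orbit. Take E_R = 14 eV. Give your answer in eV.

7.9 eV

E_n = −E_R·Z²/n² = −14 × 3²/4² eV = -7.9 eV
Ionisation energy = −E_n = 7.9 eV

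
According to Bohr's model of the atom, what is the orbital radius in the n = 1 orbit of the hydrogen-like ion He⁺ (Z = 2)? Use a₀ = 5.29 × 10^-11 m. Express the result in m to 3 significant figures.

2.65 × 10^-11 m

r_n = n²a₀/Z = 1² × 5.29 × 10^-11 / 2
    = 1 × 5.29 × 10^-11 / 2 = 2.65 × 10^-11 m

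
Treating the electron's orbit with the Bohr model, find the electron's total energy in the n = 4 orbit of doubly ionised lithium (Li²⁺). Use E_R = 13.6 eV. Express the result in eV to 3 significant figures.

-7.65 eV

E_n = −E_R·Z²/n² = −13.6 × 3²/4² = -7.65 eV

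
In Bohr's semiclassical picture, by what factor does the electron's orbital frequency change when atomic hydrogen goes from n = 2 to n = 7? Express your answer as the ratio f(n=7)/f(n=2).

8/343

f ∝ Z^2 · n^-3; with Z fixed, f ∝ n^-3.
f(n=7)/f(n=2) = (7/2)^-3 = 8/343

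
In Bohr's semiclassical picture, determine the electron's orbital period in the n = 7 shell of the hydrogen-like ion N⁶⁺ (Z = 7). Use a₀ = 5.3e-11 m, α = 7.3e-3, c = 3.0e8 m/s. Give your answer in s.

1.1e-15 s

r = n²a₀/Z = 7²·5.3e-11/7 = 3.7e-10 m
v = Zαc/n = 7·0.0073·3.0e8/7 = 2.2e6 m/s
T = 2πr/v = 1.1e-15 s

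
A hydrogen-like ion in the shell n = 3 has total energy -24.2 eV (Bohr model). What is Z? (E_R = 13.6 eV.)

4

E_n = −E_R Z²/n² ⇒ Z² = −E_n n²/E_R = 24.2 × 3² / 13.6 ≈ 16.01
Z = 4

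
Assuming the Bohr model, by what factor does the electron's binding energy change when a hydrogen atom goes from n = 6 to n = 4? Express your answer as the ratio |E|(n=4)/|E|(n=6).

9/4

|E| ∝ Z^2 · n^-2; with Z fixed, |E| ∝ n^-2.
|E|(n=4)/|E|(n=6) = (4/6)^-2 = 9/4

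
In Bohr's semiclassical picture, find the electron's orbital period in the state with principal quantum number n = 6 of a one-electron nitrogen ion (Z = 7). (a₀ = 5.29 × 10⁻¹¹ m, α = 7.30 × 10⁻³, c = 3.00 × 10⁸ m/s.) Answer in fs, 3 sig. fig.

0.669 fs

r = n²a₀/Z = 6²·5.29 × 10⁻¹¹/7 = 2.72 × 10⁻¹⁰ m
v = Zαc/n = 7·0.00730·3.00 × 10⁸/6 = 2.56 × 10⁶ m/s
T = 2πr/v = 6.69 × 10⁻¹⁶ s = 0.669 fs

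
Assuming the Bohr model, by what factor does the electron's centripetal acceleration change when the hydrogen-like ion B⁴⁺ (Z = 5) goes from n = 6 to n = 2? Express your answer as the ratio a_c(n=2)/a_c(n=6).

a_c ∝ Z^3 · n^-4; with Z fixed, a_c ∝ n^-4.
a_c(n=2)/a_c(n=6) = (2/6)^-4 = 81

81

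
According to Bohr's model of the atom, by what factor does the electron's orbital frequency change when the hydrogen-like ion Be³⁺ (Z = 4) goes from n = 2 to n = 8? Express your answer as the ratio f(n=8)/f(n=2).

1/64

f ∝ Z^2 · n^-3; with Z fixed, f ∝ n^-3.
f(n=8)/f(n=2) = (8/2)^-3 = 1/64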